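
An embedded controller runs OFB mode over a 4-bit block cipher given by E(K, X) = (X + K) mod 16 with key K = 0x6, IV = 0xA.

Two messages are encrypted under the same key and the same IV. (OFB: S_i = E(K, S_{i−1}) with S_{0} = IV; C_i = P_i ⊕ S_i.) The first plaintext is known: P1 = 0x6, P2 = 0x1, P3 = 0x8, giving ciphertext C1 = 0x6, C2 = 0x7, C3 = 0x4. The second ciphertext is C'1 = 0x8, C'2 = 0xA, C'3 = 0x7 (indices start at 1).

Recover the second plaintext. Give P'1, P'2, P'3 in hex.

In OFB with a reused IV, both messages share the same keystream S_i, so C_i ⊕ C'_i = P_i ⊕ P'_i and thus P'_i = P_i ⊕ C_i ⊕ C'_i.
P'1: 0x6 ⊕ 0x6 ⊕ 0x8 = 0x8.
P'2: 0x1 ⊕ 0x7 ⊕ 0xA = 0xC.
P'3: 0x8 ⊕ 0x4 ⊕ 0x7 = 0xB.

P'1 = 0x8, P'2 = 0xC, P'3 = 0xB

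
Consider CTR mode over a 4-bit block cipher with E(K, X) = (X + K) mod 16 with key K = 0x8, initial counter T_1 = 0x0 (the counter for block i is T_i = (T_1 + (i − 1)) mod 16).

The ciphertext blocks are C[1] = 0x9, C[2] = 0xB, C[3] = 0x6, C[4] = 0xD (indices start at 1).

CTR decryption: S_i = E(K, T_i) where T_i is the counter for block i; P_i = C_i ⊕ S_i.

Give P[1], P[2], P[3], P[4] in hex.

P[1]: T = 0x0, S = E(K, T) = 0x8; 0x9 ⊕ 0x8 = 0x1.
P[2]: T = 0x1, S = E(K, T) = 0x9; 0xB ⊕ 0x9 = 0x2.
P[3]: T = 0x2, S = E(K, T) = 0xA; 0x6 ⊕ 0xA = 0xC.
P[4]: T = 0x3, S = E(K, T) = 0xB; 0xD ⊕ 0xB = 0x6.

P[1] = 0x1, P[2] = 0x2, P[3] = 0xC, P[4] = 0x6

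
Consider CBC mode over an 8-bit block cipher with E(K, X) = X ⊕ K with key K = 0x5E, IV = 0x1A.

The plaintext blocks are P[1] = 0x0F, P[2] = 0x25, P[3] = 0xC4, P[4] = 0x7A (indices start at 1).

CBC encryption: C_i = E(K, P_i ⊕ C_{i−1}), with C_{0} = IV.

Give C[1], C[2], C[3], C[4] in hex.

C[1]: P[1] ⊕ 0x1A = 0x15; E(K, 0x15) = 0x4B.
C[2]: P[2] ⊕ 0x4B = 0x6E; E(K, 0x6E) = 0x30.
C[3]: P[3] ⊕ 0x30 = 0xF4; E(K, 0xF4) = 0xAA.
C[4]: P[4] ⊕ 0xAA = 0xD0; E(K, 0xD0) = 0x8E.

C[1] = 0x4B, C[2] = 0x30, C[3] = 0xAA, C[4] = 0x8E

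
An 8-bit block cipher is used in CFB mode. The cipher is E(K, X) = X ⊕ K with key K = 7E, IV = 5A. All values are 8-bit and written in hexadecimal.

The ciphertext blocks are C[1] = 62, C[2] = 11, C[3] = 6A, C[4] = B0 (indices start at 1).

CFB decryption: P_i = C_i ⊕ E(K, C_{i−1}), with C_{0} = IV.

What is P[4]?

P[4] = A4

P[4]: E(K, 6A) = 14; B0 ⊕ 14 = A4.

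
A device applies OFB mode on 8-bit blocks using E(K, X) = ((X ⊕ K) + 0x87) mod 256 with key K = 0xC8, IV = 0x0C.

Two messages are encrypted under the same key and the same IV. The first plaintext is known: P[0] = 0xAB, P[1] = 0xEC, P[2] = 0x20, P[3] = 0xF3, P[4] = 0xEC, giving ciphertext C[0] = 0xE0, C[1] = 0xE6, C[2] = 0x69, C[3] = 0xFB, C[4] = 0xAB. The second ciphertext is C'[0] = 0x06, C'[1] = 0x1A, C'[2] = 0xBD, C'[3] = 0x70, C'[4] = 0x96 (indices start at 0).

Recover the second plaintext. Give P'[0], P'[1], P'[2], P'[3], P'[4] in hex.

In OFB with a reused IV, both messages share the same keystream S_i, so C_i ⊕ C'_i = P_i ⊕ P'_i and thus P'_i = P_i ⊕ C_i ⊕ C'_i.
P'[0]: 0xAB ⊕ 0xE0 ⊕ 0x06 = 0x4D.
P'[1]: 0xEC ⊕ 0xE6 ⊕ 0x1A = 0x10.
P'[2]: 0x20 ⊕ 0x69 ⊕ 0xBD = 0xF4.
P'[3]: 0xF3 ⊕ 0xFB ⊕ 0x70 = 0x78.
P'[4]: 0xEC ⊕ 0xAB ⊕ 0x96 = 0xD1.

P'[0] = 0x4D, P'[1] = 0x10, P'[2] = 0xF4, P'[3] = 0x78, P'[4] = 0xD1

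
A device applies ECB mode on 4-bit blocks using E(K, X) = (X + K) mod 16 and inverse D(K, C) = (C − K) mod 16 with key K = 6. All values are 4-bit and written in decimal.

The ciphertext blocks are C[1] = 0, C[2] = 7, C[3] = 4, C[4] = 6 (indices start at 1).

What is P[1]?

P[1] = 10

ECB decryption: P_i = D(K, C_i).
P[1]: D(K, 0) = 10.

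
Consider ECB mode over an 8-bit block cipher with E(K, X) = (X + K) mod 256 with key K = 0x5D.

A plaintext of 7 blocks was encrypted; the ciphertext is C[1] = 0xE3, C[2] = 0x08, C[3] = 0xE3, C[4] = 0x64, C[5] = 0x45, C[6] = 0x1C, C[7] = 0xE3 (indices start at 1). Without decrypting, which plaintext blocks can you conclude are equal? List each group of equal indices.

ECB encrypts each block independently with the same key, so equal ciphertext blocks imply equal plaintext blocks.
C[1] = C[3] = C[7] = 0xE3, so P[1] = P[3] = P[7].

P[1] = P[3] = P[7]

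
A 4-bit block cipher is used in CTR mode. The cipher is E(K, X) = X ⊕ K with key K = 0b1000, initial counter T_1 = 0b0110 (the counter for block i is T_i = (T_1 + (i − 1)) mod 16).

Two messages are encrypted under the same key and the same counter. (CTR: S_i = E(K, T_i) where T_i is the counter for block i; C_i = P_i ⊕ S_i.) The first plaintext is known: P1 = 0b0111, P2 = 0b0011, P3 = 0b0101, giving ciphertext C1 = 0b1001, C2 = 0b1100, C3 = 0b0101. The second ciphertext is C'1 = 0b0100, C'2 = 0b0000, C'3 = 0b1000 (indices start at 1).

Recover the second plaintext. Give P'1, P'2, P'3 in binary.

In CTR with a reused counter, both messages share the same keystream S_i, so C_i ⊕ C'_i = P_i ⊕ P'_i and thus P'_i = P_i ⊕ C_i ⊕ C'_i.
P'1: 0b0111 ⊕ 0b1001 ⊕ 0b0100 = 0b1010.
P'2: 0b0011 ⊕ 0b1100 ⊕ 0b0000 = 0b1111.
P'3: 0b0101 ⊕ 0b0101 ⊕ 0b1000 = 0b1000.

P'1 = 0b1010, P'2 = 0b1111, P'3 = 0b1000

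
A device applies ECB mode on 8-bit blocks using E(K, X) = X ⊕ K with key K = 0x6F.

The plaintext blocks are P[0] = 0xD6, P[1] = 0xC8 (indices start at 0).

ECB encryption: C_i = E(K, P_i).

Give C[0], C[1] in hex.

C[0]: E(K, 0xD6) = 0xB9.
C[1]: E(K, 0xC8) = 0xA7.

C[0] = 0xB9, C[1] = 0xA7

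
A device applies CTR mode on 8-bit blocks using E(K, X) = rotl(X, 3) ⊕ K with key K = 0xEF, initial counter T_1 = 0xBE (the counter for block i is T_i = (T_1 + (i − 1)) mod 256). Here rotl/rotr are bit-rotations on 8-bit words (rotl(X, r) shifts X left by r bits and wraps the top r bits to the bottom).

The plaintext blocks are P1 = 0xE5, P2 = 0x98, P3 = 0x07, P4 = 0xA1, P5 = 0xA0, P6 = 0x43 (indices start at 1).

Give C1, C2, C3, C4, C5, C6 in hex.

CTR encryption: S_i = E(K, T_i) where T_i is the counter for block i; C_i = P_i ⊕ S_i.
C1: T = 0xBE, S = E(K, T) = 0x1A; 0xE5 ⊕ 0x1A = 0xFF.
C2: T = 0xBF, S = E(K, T) = 0x12; 0x98 ⊕ 0x12 = 0x8A.
C3: T = 0xC0, S = E(K, T) = 0xE9; 0x07 ⊕ 0xE9 = 0xEE.
C4: T = 0xC1, S = E(K, T) = 0xE1; 0xA1 ⊕ 0xE1 = 0x40.
C5: T = 0xC2, S = E(K, T) = 0xF9; 0xA0 ⊕ 0xF9 = 0x59.
C6: T = 0xC3, S = E(K, T) = 0xF1; 0x43 ⊕ 0xF1 = 0xB2.

C1 = 0xFF, C2 = 0x8A, C3 = 0xEE, C4 = 0x40, C5 = 0x59, C6 = 0xB2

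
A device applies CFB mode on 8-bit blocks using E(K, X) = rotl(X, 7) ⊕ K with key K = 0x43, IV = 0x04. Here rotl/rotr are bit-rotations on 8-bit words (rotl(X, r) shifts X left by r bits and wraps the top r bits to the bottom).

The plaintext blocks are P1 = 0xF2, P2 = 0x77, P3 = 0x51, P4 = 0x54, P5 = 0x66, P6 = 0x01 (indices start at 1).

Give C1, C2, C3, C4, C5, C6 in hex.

CFB encryption: C_i = P_i ⊕ E(K, C_{i−1}), with C_{0} = IV.
C1: E(K, 0x04) = 0x41; 0xF2 ⊕ 0x41 = 0xB3.
C2: E(K, 0xB3) = 0x9A; 0x77 ⊕ 0x9A = 0xED.
C3: E(K, 0xED) = 0xB5; 0x51 ⊕ 0xB5 = 0xE4.
C4: E(K, 0xE4) = 0x31; 0x54 ⊕ 0x31 = 0x65.
C5: E(K, 0x65) = 0xF1; 0x66 ⊕ 0xF1 = 0x97.
C6: E(K, 0x97) = 0x88; 0x01 ⊕ 0x88 = 0x89.

C1 = 0xB3, C2 = 0xED, C3 = 0xE4, C4 = 0x65, C5 = 0x97, C6 = 0x89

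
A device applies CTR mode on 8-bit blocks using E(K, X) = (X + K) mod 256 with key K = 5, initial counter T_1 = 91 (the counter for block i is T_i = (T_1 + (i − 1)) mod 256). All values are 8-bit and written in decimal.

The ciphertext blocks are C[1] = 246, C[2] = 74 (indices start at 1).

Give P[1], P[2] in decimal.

CTR decryption: S_i = E(K, T_i) where T_i is the counter for block i; P_i = C_i ⊕ S_i.
P[1]: T = 91, S = E(K, T) = 96; 246 ⊕ 96 = 150.
P[2]: T = 92, S = E(K, T) = 97; 74 ⊕ 97 = 43.

P[1] = 150, P[2] = 43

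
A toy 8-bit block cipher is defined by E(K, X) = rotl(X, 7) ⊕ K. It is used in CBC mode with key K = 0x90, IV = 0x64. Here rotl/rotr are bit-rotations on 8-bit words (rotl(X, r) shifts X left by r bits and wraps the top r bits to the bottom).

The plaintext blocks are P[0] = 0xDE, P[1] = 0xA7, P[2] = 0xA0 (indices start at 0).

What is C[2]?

C[2] = 0x12

CBC encryption: C_i = E(K, P_i ⊕ C_{i−1}), with C_{−1} = IV.
C[0]: P[0] ⊕ 0x64 = 0xBA; E(K, 0xBA) = 0xCD.
C[1]: P[1] ⊕ 0xCD = 0x6A; E(K, 0x6A) = 0xA5.
C[2]: P[2] ⊕ 0xA5 = 0x05; E(K, 0x05) = 0x12.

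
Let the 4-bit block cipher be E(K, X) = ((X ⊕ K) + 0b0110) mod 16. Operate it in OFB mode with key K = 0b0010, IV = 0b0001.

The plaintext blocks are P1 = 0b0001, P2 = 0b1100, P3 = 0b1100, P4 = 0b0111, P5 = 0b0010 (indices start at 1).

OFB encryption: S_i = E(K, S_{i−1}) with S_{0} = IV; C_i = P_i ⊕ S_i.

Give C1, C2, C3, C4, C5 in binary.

C1 = 0b1000, C2 = 0b1101, C3 = 0b0101, C4 = 0b0110, C5 = 0b1011

C1: S = E(K, 0b0001) = 0b1001; 0b0001 ⊕ 0b1001 = 0b1000.
C2: S = E(K, 0b1001) = 0b0001; 0b1100 ⊕ 0b0001 = 0b1101.
C3: S = E(K, 0b0001) = 0b1001; 0b1100 ⊕ 0b1001 = 0b0101.
C4: S = E(K, 0b1001) = 0b0001; 0b0111 ⊕ 0b0001 = 0b0110.
C5: S = E(K, 0b0001) = 0b1001; 0b0010 ⊕ 0b1001 = 0b1011.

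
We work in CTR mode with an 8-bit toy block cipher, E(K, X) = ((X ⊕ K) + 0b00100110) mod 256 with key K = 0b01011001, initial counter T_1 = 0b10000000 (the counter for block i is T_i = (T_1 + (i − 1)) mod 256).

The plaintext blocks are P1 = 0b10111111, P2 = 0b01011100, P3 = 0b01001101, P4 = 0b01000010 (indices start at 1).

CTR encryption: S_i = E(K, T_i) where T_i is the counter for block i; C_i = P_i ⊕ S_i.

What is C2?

C1: T = 0b10000000, S = E(K, T) = 0b11111111; 0b10111111 ⊕ 0b11111111 = 0b01000000.
C2: T = 0b10000001, S = E(K, T) = 0b11111110; 0b01011100 ⊕ 0b11111110 = 0b10100010.

C2 = 0b10100010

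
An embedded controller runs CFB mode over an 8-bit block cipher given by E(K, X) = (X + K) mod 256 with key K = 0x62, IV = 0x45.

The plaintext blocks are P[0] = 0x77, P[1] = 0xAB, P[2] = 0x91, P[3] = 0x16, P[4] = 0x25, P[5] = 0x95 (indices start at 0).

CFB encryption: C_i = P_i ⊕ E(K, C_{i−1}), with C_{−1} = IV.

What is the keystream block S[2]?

C[0]: E(K, 0x45) = 0xA7; 0x77 ⊕ 0xA7 = 0xD0.
C[1]: E(K, 0xD0) = 0x32; 0xAB ⊕ 0x32 = 0x99.
C[2]: E(K, 0x99) = 0xFB; 0x91 ⊕ 0xFB = 0x6A.
So S[2] = 0xFB.

0xFB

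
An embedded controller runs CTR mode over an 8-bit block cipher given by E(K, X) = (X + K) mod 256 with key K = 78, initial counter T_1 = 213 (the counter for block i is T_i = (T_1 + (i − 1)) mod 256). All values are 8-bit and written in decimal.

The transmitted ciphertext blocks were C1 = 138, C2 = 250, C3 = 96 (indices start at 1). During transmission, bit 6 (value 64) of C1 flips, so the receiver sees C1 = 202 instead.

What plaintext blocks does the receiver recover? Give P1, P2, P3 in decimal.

CTR decryption: S_i = E(K, T_i) where T_i is the counter for block i; P_i = C_i ⊕ S_i.
Only C1 changed, to 202. In CTR, a change in C_i flips the same bit in P_i only; the keystream is unaffected. Decrypting the received ciphertext:
P1: T = 213, S = E(K, T) = 35; 202 ⊕ 35 = 233.
P2: T = 214, S = E(K, T) = 36; 250 ⊕ 36 = 222.
P3: T = 215, S = E(K, T) = 37; 96 ⊕ 37 = 69.
Blocks that differ from the original plaintext: P1.

P1 = 233, P2 = 222, P3 = 69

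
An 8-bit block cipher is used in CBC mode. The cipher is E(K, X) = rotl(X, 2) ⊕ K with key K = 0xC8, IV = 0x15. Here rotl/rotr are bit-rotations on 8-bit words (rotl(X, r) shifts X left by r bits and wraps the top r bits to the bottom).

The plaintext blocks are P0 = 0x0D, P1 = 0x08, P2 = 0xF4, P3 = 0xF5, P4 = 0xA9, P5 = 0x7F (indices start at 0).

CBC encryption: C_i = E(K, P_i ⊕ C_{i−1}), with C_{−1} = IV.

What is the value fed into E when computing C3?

0xC7

C0: P0 ⊕ 0x15 = 0x18; E(K, 0x18) = 0xA8.
C1: P1 ⊕ 0xA8 = 0xA0; E(K, 0xA0) = 0x4A.
C2: P2 ⊕ 0x4A = 0xBE; E(K, 0xBE) = 0x32.
C3: P3 ⊕ 0x32 = 0xC7; E(K, 0xC7) = 0xD7.
So the input to E for block 3 is 0xC7.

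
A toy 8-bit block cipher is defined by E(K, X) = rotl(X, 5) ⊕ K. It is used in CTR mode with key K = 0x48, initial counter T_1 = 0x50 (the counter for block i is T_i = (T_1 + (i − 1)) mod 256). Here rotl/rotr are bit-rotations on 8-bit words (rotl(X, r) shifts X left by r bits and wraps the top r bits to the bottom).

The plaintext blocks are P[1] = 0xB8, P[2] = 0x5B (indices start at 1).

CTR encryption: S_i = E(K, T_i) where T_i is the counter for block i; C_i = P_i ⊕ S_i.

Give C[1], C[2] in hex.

C[1] = 0xFA, C[2] = 0x39

C[1]: T = 0x50, S = E(K, T) = 0x42; 0xB8 ⊕ 0x42 = 0xFA.
C[2]: T = 0x51, S = E(K, T) = 0x62; 0x5B ⊕ 0x62 = 0x39.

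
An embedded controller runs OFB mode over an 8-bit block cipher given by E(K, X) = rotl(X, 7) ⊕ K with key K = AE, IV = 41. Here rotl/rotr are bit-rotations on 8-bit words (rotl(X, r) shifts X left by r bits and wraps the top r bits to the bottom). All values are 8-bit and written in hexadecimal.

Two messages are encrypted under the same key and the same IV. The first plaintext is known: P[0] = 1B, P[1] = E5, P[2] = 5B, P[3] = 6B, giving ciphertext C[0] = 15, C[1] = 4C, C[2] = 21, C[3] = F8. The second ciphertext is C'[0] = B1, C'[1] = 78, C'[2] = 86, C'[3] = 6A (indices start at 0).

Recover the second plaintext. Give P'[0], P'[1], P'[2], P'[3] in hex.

P'[0] = BF, P'[1] = D1, P'[2] = FC, P'[3] = F9

In OFB with a reused IV, both messages share the same keystream S_i, so C_i ⊕ C'_i = P_i ⊕ P'_i and thus P'_i = P_i ⊕ C_i ⊕ C'_i.
P'[0]: 1B ⊕ 15 ⊕ B1 = BF.
P'[1]: E5 ⊕ 4C ⊕ 78 = D1.
P'[2]: 5B ⊕ 21 ⊕ 86 = FC.
P'[3]: 6B ⊕ F8 ⊕ 6A = F9.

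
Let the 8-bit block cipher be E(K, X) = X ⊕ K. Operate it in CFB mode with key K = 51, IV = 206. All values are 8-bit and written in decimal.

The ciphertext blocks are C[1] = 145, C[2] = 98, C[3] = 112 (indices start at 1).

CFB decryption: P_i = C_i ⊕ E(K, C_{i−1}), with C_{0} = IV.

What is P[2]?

P[2]: E(K, 145) = 162; 98 ⊕ 162 = 192.

P[2] = 192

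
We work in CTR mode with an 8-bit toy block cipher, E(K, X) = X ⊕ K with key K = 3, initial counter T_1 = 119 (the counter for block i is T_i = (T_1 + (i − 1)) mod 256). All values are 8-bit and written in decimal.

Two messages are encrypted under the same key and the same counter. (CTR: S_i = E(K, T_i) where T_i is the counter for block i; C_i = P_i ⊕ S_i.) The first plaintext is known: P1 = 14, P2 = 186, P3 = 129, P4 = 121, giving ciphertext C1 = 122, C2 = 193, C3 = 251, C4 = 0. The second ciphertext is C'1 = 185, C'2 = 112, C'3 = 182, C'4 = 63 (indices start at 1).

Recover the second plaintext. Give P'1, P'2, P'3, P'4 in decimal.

In CTR with a reused counter, both messages share the same keystream S_i, so C_i ⊕ C'_i = P_i ⊕ P'_i and thus P'_i = P_i ⊕ C_i ⊕ C'_i.
P'1: 14 ⊕ 122 ⊕ 185 = 205.
P'2: 186 ⊕ 193 ⊕ 112 = 11.
P'3: 129 ⊕ 251 ⊕ 182 = 204.
P'4: 121 ⊕ 0 ⊕ 63 = 70.

P'1 = 205, P'2 = 11, P'3 = 204, P'4 = 70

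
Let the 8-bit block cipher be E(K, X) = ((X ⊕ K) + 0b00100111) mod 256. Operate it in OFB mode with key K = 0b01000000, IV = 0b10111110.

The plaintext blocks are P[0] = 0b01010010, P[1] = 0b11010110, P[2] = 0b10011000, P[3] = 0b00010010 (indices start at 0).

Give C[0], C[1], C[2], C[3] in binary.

C[0] = 0b01110111, C[1] = 0b01011010, C[2] = 0b01101011, C[3] = 0b11001000

OFB encryption: S_i = E(K, S_{i−1}) with S_{−1} = IV; C_i = P_i ⊕ S_i.
C[0]: S = E(K, 0b10111110) = 0b00100101; 0b01010010 ⊕ 0b00100101 = 0b01110111.
C[1]: S = E(K, 0b00100101) = 0b10001100; 0b11010110 ⊕ 0b10001100 = 0b01011010.
C[2]: S = E(K, 0b10001100) = 0b11110011; 0b10011000 ⊕ 0b11110011 = 0b01101011.
C[3]: S = E(K, 0b11110011) = 0b11011010; 0b00010010 ⊕ 0b11011010 = 0b11001000.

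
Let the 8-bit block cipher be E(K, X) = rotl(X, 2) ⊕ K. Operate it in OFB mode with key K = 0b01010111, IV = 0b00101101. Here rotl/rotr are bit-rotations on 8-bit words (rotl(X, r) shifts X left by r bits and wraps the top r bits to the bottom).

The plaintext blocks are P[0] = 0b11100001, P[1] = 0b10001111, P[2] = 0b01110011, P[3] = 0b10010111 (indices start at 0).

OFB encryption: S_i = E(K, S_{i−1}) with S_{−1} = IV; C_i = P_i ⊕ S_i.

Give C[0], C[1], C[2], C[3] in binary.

C[0] = 0b00000010, C[1] = 0b01010111, C[2] = 0b01000111, C[3] = 0b00010000

C[0]: S = E(K, 0b00101101) = 0b11100011; 0b11100001 ⊕ 0b11100011 = 0b00000010.
C[1]: S = E(K, 0b11100011) = 0b11011000; 0b10001111 ⊕ 0b11011000 = 0b01010111.
C[2]: S = E(K, 0b11011000) = 0b00110100; 0b01110011 ⊕ 0b00110100 = 0b01000111.
C[3]: S = E(K, 0b00110100) = 0b10000111; 0b10010111 ⊕ 0b10000111 = 0b00010000.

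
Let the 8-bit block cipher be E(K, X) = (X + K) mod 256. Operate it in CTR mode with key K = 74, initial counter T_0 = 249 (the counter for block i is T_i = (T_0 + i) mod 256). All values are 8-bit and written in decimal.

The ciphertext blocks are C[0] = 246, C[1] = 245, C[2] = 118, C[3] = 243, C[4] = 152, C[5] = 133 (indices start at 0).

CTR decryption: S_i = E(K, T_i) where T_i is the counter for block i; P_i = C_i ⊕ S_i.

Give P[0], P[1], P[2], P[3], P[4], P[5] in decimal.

P[0] = 181, P[1] = 177, P[2] = 51, P[3] = 181, P[4] = 223, P[5] = 205

P[0]: T = 249, S = E(K, T) = 67; 246 ⊕ 67 = 181.
P[1]: T = 250, S = E(K, T) = 68; 245 ⊕ 68 = 177.
P[2]: T = 251, S = E(K, T) = 69; 118 ⊕ 69 = 51.
P[3]: T = 252, S = E(K, T) = 70; 243 ⊕ 70 = 181.
P[4]: T = 253, S = E(K, T) = 71; 152 ⊕ 71 = 223.
P[5]: T = 254, S = E(K, T) = 72; 133 ⊕ 72 = 205.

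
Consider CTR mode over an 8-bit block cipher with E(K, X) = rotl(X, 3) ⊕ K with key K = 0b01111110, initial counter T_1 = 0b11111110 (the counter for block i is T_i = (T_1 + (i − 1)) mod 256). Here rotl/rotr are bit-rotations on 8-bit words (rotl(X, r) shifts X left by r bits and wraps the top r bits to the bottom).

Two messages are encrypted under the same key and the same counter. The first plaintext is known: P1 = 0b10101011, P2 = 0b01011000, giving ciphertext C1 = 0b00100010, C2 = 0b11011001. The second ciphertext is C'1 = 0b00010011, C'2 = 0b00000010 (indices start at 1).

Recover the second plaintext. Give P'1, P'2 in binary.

In CTR with a reused counter, both messages share the same keystream S_i, so C_i ⊕ C'_i = P_i ⊕ P'_i and thus P'_i = P_i ⊕ C_i ⊕ C'_i.
P'1: 0b10101011 ⊕ 0b00100010 ⊕ 0b00010011 = 0b10011010.
P'2: 0b01011000 ⊕ 0b11011001 ⊕ 0b00000010 = 0b10000011.

P'1 = 0b10011010, P'2 = 0b10000011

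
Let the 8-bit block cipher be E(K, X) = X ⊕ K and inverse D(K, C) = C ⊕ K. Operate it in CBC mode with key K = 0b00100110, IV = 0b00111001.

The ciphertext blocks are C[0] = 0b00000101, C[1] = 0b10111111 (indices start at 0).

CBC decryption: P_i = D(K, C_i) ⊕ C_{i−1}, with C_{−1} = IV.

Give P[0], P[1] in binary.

P[0] = 0b00011010, P[1] = 0b10011100

P[0]: D(K, 0b00000101) = 0b00100011; 0b00100011 ⊕ 0b00111001 = 0b00011010.
P[1]: D(K, 0b10111111) = 0b10011001; 0b10011001 ⊕ 0b00000101 = 0b10011100.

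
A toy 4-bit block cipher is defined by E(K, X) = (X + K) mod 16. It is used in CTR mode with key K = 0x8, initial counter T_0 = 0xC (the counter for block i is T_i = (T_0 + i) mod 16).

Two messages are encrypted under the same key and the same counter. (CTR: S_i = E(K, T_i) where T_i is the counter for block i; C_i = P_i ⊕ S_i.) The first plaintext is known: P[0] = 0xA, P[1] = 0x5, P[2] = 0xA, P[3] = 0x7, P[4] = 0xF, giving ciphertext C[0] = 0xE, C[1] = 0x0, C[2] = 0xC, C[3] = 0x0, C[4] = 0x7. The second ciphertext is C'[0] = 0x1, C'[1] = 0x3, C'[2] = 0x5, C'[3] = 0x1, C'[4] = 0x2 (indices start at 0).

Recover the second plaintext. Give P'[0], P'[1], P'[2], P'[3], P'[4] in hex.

P'[0] = 0x5, P'[1] = 0x6, P'[2] = 0x3, P'[3] = 0x6, P'[4] = 0xA

In CTR with a reused counter, both messages share the same keystream S_i, so C_i ⊕ C'_i = P_i ⊕ P'_i and thus P'_i = P_i ⊕ C_i ⊕ C'_i.
P'[0]: 0xA ⊕ 0xE ⊕ 0x1 = 0x5.
P'[1]: 0x5 ⊕ 0x0 ⊕ 0x3 = 0x6.
P'[2]: 0xA ⊕ 0xC ⊕ 0x5 = 0x3.
P'[3]: 0x7 ⊕ 0x0 ⊕ 0x1 = 0x6.
P'[4]: 0xF ⊕ 0x7 ⊕ 0x2 = 0xA.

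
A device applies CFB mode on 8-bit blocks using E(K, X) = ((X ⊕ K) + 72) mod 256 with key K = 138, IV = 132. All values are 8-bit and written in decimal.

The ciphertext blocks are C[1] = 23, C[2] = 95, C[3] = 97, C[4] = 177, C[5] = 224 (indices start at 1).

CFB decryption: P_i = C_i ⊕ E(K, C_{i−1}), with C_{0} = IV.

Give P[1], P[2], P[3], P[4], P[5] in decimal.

P[1]: E(K, 132) = 86; 23 ⊕ 86 = 65.
P[2]: E(K, 23) = 229; 95 ⊕ 229 = 186.
P[3]: E(K, 95) = 29; 97 ⊕ 29 = 124.
P[4]: E(K, 97) = 51; 177 ⊕ 51 = 130.
P[5]: E(K, 177) = 131; 224 ⊕ 131 = 99.

P[1] = 65, P[2] = 186, P[3] = 124, P[4] = 130, P[5] = 99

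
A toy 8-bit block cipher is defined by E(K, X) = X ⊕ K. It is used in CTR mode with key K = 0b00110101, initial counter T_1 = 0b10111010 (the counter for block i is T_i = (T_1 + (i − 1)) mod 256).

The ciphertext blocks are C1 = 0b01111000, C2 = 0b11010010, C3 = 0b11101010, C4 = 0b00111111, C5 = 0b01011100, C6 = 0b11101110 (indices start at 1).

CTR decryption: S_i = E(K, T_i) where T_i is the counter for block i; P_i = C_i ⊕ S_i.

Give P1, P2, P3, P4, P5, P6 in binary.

P1: T = 0b10111010, S = E(K, T) = 0b10001111; 0b01111000 ⊕ 0b10001111 = 0b11110111.
P2: T = 0b10111011, S = E(K, T) = 0b10001110; 0b11010010 ⊕ 0b10001110 = 0b01011100.
P3: T = 0b10111100, S = E(K, T) = 0b10001001; 0b11101010 ⊕ 0b10001001 = 0b01100011.
P4: T = 0b10111101, S = E(K, T) = 0b10001000; 0b00111111 ⊕ 0b10001000 = 0b10110111.
P5: T = 0b10111110, S = E(K, T) = 0b10001011; 0b01011100 ⊕ 0b10001011 = 0b11010111.
P6: T = 0b10111111, S = E(K, T) = 0b10001010; 0b11101110 ⊕ 0b10001010 = 0b01100100.

P1 = 0b11110111, P2 = 0b01011100, P3 = 0b01100011, P4 = 0b10110111, P5 = 0b11010111, P6 = 0b01100100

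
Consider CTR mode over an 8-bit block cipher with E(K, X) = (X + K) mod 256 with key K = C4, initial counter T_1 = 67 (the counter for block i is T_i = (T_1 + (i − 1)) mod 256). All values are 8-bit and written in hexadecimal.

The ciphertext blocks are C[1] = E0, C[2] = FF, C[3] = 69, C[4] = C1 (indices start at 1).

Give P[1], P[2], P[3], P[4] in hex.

CTR decryption: S_i = E(K, T_i) where T_i is the counter for block i; P_i = C_i ⊕ S_i.
P[1]: T = 67, S = E(K, T) = 2B; E0 ⊕ 2B = CB.
P[2]: T = 68, S = E(K, T) = 2C; FF ⊕ 2C = D3.
P[3]: T = 69, S = E(K, T) = 2D; 69 ⊕ 2D = 44.
P[4]: T = 6A, S = E(K, T) = 2E; C1 ⊕ 2E = EF.

P[1] = CB, P[2] = D3, P[3] = 44, P[4] = EF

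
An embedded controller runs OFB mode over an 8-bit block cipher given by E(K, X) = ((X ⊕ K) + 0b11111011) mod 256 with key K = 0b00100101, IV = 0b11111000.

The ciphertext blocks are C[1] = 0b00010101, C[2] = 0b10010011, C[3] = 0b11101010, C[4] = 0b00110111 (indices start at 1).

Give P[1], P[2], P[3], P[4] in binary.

OFB decryption: S_i = E(K, S_{i−1}) with S_{0} = IV; P_i = C_i ⊕ S_i.
P[1]: S = E(K, 0b11111000) = 0b11011000; 0b00010101 ⊕ 0b11011000 = 0b11001101.
P[2]: S = E(K, 0b11011000) = 0b11111000; 0b10010011 ⊕ 0b11111000 = 0b01101011.
P[3]: S = E(K, 0b11111000) = 0b11011000; 0b11101010 ⊕ 0b11011000 = 0b00110010.
P[4]: S = E(K, 0b11011000) = 0b11111000; 0b00110111 ⊕ 0b11111000 = 0b11001111.

P[1] = 0b11001101, P[2] = 0b01101011, P[3] = 0b00110010, P[4] = 0b11001111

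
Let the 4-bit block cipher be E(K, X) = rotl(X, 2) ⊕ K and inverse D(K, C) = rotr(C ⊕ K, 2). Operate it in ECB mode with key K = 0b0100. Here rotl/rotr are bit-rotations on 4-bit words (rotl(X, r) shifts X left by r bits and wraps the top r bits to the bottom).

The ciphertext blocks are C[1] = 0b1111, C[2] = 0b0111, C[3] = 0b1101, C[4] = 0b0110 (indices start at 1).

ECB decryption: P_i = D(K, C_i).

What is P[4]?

P[4]: D(K, 0b0110) = 0b1000.

P[4] = 0b1000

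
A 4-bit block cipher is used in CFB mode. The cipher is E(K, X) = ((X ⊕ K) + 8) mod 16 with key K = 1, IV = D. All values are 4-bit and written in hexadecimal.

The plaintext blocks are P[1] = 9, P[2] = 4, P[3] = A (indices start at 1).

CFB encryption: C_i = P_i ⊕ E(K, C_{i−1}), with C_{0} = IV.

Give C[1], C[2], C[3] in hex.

C[1] = D, C[2] = 0, C[3] = 3

C[1]: E(K, D) = 4; 9 ⊕ 4 = D.
C[2]: E(K, D) = 4; 4 ⊕ 4 = 0.
C[3]: E(K, 0) = 9; A ⊕ 9 = 3.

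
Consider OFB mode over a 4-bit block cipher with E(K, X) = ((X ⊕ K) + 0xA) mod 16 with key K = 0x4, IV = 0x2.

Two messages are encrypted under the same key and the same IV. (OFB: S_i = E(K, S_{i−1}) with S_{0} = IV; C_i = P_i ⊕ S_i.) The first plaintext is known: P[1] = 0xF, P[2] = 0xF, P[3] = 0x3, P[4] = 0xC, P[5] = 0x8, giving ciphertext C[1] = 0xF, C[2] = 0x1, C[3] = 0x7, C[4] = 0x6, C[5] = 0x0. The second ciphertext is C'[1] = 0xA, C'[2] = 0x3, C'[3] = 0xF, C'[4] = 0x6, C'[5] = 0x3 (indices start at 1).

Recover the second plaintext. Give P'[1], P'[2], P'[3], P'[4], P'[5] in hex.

In OFB with a reused IV, both messages share the same keystream S_i, so C_i ⊕ C'_i = P_i ⊕ P'_i and thus P'_i = P_i ⊕ C_i ⊕ C'_i.
P'[1]: 0xF ⊕ 0xF ⊕ 0xA = 0xA.
P'[2]: 0xF ⊕ 0x1 ⊕ 0x3 = 0xD.
P'[3]: 0x3 ⊕ 0x7 ⊕ 0xF = 0xB.
P'[4]: 0xC ⊕ 0x6 ⊕ 0x6 = 0xC.
P'[5]: 0x8 ⊕ 0x0 ⊕ 0x3 = 0xB.

P'[1] = 0xA, P'[2] = 0xD, P'[3] = 0xB, P'[4] = 0xC, P'[5] = 0xB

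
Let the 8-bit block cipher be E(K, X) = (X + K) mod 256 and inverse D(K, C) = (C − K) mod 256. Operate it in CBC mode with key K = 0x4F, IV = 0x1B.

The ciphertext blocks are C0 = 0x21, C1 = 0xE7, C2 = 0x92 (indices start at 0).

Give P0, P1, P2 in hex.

P0 = 0xC9, P1 = 0xB9, P2 = 0xA4

CBC decryption: P_i = D(K, C_i) ⊕ C_{i−1}, with C_{−1} = IV.
P0: D(K, 0x21) = 0xD2; 0xD2 ⊕ 0x1B = 0xC9.
P1: D(K, 0xE7) = 0x98; 0x98 ⊕ 0x21 = 0xB9.
P2: D(K, 0x92) = 0x43; 0x43 ⊕ 0xE7 = 0xA4.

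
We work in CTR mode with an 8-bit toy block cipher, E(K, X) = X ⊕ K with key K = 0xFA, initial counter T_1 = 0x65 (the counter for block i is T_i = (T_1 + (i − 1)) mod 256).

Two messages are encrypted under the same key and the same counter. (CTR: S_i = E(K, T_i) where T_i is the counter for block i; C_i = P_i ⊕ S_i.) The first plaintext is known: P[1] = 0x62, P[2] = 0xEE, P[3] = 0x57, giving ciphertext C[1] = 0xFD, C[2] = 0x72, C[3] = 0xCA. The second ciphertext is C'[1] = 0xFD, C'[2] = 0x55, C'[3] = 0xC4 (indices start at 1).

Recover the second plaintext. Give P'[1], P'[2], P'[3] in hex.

P'[1] = 0x62, P'[2] = 0xC9, P'[3] = 0x59

In CTR with a reused counter, both messages share the same keystream S_i, so C_i ⊕ C'_i = P_i ⊕ P'_i and thus P'_i = P_i ⊕ C_i ⊕ C'_i.
P'[1]: 0x62 ⊕ 0xFD ⊕ 0xFD = 0x62.
P'[2]: 0xEE ⊕ 0x72 ⊕ 0x55 = 0xC9.
P'[3]: 0x57 ⊕ 0xCA ⊕ 0xC4 = 0x59.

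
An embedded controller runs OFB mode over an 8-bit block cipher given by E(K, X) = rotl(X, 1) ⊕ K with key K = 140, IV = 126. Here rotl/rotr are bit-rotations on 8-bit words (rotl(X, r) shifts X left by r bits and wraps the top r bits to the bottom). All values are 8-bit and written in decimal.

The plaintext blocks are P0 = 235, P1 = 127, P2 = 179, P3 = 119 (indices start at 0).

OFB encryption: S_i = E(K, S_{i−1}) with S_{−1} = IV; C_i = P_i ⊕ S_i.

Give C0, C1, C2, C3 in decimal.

C0 = 155, C1 = 19, C2 = 231, C3 = 83

C0: S = E(K, 126) = 112; 235 ⊕ 112 = 155.
C1: S = E(K, 112) = 108; 127 ⊕ 108 = 19.
C2: S = E(K, 108) = 84; 179 ⊕ 84 = 231.
C3: S = E(K, 84) = 36; 119 ⊕ 36 = 83.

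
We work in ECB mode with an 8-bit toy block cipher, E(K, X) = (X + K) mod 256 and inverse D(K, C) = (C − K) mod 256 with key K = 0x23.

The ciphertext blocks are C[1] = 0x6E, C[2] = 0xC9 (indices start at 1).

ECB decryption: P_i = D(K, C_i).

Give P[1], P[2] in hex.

P[1]: D(K, 0x6E) = 0x4B.
P[2]: D(K, 0xC9) = 0xA6.

P[1] = 0x4B, P[2] = 0xA6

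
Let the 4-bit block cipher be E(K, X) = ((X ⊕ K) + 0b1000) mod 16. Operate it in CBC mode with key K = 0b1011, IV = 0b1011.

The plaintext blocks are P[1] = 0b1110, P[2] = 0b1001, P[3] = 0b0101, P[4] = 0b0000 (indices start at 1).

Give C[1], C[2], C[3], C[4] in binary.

C[1] = 0b0110, C[2] = 0b1100, C[3] = 0b1010, C[4] = 0b1001

CBC encryption: C_i = E(K, P_i ⊕ C_{i−1}), with C_{0} = IV.
C[1]: P[1] ⊕ 0b1011 = 0b0101; E(K, 0b0101) = 0b0110.
C[2]: P[2] ⊕ 0b0110 = 0b1111; E(K, 0b1111) = 0b1100.
C[3]: P[3] ⊕ 0b1100 = 0b1001; E(K, 0b1001) = 0b1010.
C[4]: P[4] ⊕ 0b1010 = 0b1010; E(K, 0b1010) = 0b1001.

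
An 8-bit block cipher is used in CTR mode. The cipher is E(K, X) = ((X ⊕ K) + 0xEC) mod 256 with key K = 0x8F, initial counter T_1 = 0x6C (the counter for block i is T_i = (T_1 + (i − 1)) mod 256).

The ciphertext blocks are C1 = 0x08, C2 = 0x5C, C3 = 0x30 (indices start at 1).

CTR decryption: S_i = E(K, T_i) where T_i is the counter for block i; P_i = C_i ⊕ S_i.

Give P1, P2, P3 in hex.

P1 = 0xC7, P2 = 0x92, P3 = 0xFD

P1: T = 0x6C, S = E(K, T) = 0xCF; 0x08 ⊕ 0xCF = 0xC7.
P2: T = 0x6D, S = E(K, T) = 0xCE; 0x5C ⊕ 0xCE = 0x92.
P3: T = 0x6E, S = E(K, T) = 0xCD; 0x30 ⊕ 0xCD = 0xFD.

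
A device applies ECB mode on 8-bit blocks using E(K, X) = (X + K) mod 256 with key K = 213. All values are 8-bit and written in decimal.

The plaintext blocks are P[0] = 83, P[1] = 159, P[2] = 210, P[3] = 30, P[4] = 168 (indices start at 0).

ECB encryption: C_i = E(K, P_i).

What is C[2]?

C[2] = 167

C[2]: E(K, 210) = 167.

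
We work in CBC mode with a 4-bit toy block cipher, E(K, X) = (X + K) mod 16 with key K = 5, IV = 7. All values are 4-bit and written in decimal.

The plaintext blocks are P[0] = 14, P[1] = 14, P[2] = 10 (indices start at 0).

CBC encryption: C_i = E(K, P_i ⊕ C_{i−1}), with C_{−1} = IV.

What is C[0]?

C[0]: P[0] ⊕ 7 = 9; E(K, 9) = 14.

C[0] = 14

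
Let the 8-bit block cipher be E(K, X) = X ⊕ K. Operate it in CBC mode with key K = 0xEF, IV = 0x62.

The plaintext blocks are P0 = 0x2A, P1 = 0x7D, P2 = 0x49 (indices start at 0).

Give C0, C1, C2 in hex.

CBC encryption: C_i = E(K, P_i ⊕ C_{i−1}), with C_{−1} = IV.
C0: P0 ⊕ 0x62 = 0x48; E(K, 0x48) = 0xA7.
C1: P1 ⊕ 0xA7 = 0xDA; E(K, 0xDA) = 0x35.
C2: P2 ⊕ 0x35 = 0x7C; E(K, 0x7C) = 0x93.

C0 = 0xA7, C1 = 0x35, C2 = 0x93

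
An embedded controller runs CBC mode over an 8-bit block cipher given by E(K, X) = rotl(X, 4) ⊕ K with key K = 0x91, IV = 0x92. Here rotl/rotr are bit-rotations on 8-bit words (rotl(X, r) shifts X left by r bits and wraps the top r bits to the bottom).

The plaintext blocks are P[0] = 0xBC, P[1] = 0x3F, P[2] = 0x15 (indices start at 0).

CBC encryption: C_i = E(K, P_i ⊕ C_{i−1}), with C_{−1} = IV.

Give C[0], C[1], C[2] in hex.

C[0] = 0x73, C[1] = 0x55, C[2] = 0x95

C[0]: P[0] ⊕ 0x92 = 0x2E; E(K, 0x2E) = 0x73.
C[1]: P[1] ⊕ 0x73 = 0x4C; E(K, 0x4C) = 0x55.
C[2]: P[2] ⊕ 0x55 = 0x40; E(K, 0x40) = 0x95.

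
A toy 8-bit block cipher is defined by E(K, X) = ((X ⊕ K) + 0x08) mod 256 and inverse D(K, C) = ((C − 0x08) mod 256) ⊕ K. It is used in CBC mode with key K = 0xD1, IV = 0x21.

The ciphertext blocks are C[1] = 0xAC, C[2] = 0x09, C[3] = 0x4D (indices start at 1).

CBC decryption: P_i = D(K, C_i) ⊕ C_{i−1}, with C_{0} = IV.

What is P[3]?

P[3] = 0x9D

P[3]: D(K, 0x4D) = 0x94; 0x94 ⊕ 0x09 = 0x9D.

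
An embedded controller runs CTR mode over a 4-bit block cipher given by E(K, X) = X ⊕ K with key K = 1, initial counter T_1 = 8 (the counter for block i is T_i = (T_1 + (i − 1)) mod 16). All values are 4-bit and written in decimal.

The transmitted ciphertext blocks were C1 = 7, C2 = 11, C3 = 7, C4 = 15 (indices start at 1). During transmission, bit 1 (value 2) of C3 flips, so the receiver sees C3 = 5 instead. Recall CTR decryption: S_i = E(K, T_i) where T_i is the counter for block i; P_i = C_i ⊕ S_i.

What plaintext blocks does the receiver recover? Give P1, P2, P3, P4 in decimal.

Only C3 changed, to 5. In CTR, a change in C_i flips the same bit in P_i only; the keystream is unaffected. Decrypting the received ciphertext:
P1: T = 8, S = E(K, T) = 9; 7 ⊕ 9 = 14.
P2: T = 9, S = E(K, T) = 8; 11 ⊕ 8 = 3.
P3: T = 10, S = E(K, T) = 11; 5 ⊕ 11 = 14.
P4: T = 11, S = E(K, T) = 10; 15 ⊕ 10 = 5.
Blocks that differ from the original plaintext: P3.

P1 = 14, P2 = 3, P3 = 14, P4 = 5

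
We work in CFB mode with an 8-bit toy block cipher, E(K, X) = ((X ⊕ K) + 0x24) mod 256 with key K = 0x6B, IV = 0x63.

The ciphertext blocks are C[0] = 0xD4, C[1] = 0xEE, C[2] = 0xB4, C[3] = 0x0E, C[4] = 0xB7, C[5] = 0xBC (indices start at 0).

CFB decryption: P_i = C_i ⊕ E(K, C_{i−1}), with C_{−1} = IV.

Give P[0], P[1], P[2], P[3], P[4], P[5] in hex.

P[0]: E(K, 0x63) = 0x2C; 0xD4 ⊕ 0x2C = 0xF8.
P[1]: E(K, 0xD4) = 0xE3; 0xEE ⊕ 0xE3 = 0x0D.
P[2]: E(K, 0xEE) = 0xA9; 0xB4 ⊕ 0xA9 = 0x1D.
P[3]: E(K, 0xB4) = 0x03; 0x0E ⊕ 0x03 = 0x0D.
P[4]: E(K, 0x0E) = 0x89; 0xB7 ⊕ 0x89 = 0x3E.
P[5]: E(K, 0xB7) = 0x00; 0xBC ⊕ 0x00 = 0xBC.

P[0] = 0xF8, P[1] = 0x0D, P[2] = 0x1D, P[3] = 0x0D, P[4] = 0x3E, P[5] = 0xBC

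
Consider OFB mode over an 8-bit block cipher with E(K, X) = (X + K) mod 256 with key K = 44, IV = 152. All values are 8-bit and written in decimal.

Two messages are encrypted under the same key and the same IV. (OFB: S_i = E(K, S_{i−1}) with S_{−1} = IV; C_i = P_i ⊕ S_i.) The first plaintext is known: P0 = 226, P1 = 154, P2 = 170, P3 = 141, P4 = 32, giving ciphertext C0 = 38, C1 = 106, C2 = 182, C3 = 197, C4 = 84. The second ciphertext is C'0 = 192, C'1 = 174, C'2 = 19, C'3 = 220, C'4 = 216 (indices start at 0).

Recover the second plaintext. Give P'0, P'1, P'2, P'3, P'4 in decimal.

P'0 = 4, P'1 = 94, P'2 = 15, P'3 = 148, P'4 = 172

In OFB with a reused IV, both messages share the same keystream S_i, so C_i ⊕ C'_i = P_i ⊕ P'_i and thus P'_i = P_i ⊕ C_i ⊕ C'_i.
P'0: 226 ⊕ 38 ⊕ 192 = 4.
P'1: 154 ⊕ 106 ⊕ 174 = 94.
P'2: 170 ⊕ 182 ⊕ 19 = 15.
P'3: 141 ⊕ 197 ⊕ 220 = 148.
P'4: 32 ⊕ 84 ⊕ 216 = 172.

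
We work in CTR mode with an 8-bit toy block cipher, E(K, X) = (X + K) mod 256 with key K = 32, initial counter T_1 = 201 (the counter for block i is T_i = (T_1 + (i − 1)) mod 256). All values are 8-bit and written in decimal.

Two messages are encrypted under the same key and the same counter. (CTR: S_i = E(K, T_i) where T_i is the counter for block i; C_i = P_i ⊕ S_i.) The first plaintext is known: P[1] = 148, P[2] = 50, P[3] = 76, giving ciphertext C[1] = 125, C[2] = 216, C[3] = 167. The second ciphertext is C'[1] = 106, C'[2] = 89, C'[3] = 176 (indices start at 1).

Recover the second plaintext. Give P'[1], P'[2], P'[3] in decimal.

In CTR with a reused counter, both messages share the same keystream S_i, so C_i ⊕ C'_i = P_i ⊕ P'_i and thus P'_i = P_i ⊕ C_i ⊕ C'_i.
P'[1]: 148 ⊕ 125 ⊕ 106 = 131.
P'[2]: 50 ⊕ 216 ⊕ 89 = 179.
P'[3]: 76 ⊕ 167 ⊕ 176 = 91.

P'[1] = 131, P'[2] = 179, P'[3] = 91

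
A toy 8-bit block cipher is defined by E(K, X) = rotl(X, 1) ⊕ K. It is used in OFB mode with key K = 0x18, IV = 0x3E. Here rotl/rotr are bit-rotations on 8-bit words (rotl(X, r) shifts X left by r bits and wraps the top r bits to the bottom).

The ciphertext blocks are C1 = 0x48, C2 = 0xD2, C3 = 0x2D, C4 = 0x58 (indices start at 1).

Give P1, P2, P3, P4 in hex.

P1 = 0x2C, P2 = 0x02, P3 = 0x94, P4 = 0x33

OFB decryption: S_i = E(K, S_{i−1}) with S_{0} = IV; P_i = C_i ⊕ S_i.
P1: S = E(K, 0x3E) = 0x64; 0x48 ⊕ 0x64 = 0x2C.
P2: S = E(K, 0x64) = 0xD0; 0xD2 ⊕ 0xD0 = 0x02.
P3: S = E(K, 0xD0) = 0xB9; 0x2D ⊕ 0xB9 = 0x94.
P4: S = E(K, 0xB9) = 0x6B; 0x58 ⊕ 0x6B = 0x33.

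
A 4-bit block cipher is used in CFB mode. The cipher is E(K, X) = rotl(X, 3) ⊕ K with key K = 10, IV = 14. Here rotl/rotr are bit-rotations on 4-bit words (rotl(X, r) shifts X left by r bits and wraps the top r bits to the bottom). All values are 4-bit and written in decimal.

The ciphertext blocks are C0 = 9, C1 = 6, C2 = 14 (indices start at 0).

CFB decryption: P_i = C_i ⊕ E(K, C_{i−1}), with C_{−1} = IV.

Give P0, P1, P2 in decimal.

P0 = 4, P1 = 0, P2 = 7

P0: E(K, 14) = 13; 9 ⊕ 13 = 4.
P1: E(K, 9) = 6; 6 ⊕ 6 = 0.
P2: E(K, 6) = 9; 14 ⊕ 9 = 7.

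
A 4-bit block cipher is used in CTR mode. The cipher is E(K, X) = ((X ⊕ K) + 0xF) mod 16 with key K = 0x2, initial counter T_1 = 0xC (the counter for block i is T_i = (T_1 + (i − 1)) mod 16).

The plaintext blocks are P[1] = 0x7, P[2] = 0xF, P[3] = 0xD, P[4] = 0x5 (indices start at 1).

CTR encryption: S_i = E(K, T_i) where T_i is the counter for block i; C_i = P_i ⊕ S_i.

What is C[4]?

C[4] = 0x9

C[1]: T = 0xC, S = E(K, T) = 0xD; 0x7 ⊕ 0xD = 0xA.
C[2]: T = 0xD, S = E(K, T) = 0xE; 0xF ⊕ 0xE = 0x1.
C[3]: T = 0xE, S = E(K, T) = 0xB; 0xD ⊕ 0xB = 0x6.
C[4]: T = 0xF, S = E(K, T) = 0xC; 0x5 ⊕ 0xC = 0x9.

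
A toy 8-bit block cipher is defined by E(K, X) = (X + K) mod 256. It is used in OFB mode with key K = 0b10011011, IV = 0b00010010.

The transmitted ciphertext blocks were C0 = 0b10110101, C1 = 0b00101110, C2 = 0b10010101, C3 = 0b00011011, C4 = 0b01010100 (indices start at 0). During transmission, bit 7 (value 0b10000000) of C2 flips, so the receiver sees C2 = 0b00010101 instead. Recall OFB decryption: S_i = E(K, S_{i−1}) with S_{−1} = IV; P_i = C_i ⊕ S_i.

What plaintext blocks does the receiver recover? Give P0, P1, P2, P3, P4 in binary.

Only C2 changed, to 0b00010101. In OFB, a change in C_i flips the same bit in P_i only; the keystream is unaffected. Decrypting the received ciphertext:
P0: S = E(K, 0b00010010) = 0b10101101; 0b10110101 ⊕ 0b10101101 = 0b00011000.
P1: S = E(K, 0b10101101) = 0b01001000; 0b00101110 ⊕ 0b01001000 = 0b01100110.
P2: S = E(K, 0b01001000) = 0b11100011; 0b00010101 ⊕ 0b11100011 = 0b11110110.
P3: S = E(K, 0b11100011) = 0b01111110; 0b00011011 ⊕ 0b01111110 = 0b01100101.
P4: S = E(K, 0b01111110) = 0b00011001; 0b01010100 ⊕ 0b00011001 = 0b01001101.
Blocks that differ from the original plaintext: P2.

P0 = 0b00011000, P1 = 0b01100110, P2 = 0b11110110, P3 = 0b01100101, P4 = 0b01001101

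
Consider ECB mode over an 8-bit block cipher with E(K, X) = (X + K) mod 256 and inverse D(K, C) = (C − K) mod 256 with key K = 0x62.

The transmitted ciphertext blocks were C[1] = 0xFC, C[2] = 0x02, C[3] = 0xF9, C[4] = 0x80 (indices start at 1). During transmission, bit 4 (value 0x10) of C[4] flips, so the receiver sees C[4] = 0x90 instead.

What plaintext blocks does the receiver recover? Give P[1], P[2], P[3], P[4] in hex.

P[1] = 0x9A, P[2] = 0xA0, P[3] = 0x97, P[4] = 0x2E

ECB decryption: P_i = D(K, C_i).
Only C[4] changed, to 0x90. In ECB, a change in C_i affects only P_i. Decrypting the received ciphertext:
P[1]: D(K, 0xFC) = 0x9A.
P[2]: D(K, 0x02) = 0xA0.
P[3]: D(K, 0xF9) = 0x97.
P[4]: D(K, 0x90) = 0x2E.
Blocks that differ from the original plaintext: P[4].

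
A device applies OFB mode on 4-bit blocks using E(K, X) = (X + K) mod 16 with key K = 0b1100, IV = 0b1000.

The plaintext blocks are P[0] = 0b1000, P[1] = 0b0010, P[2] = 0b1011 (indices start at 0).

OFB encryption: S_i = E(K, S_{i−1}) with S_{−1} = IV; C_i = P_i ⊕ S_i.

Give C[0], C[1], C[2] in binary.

C[0]: S = E(K, 0b1000) = 0b0100; 0b1000 ⊕ 0b0100 = 0b1100.
C[1]: S = E(K, 0b0100) = 0b0000; 0b0010 ⊕ 0b0000 = 0b0010.
C[2]: S = E(K, 0b0000) = 0b1100; 0b1011 ⊕ 0b1100 = 0b0111.

C[0] = 0b1100, C[1] = 0b0010, C[2] = 0b0111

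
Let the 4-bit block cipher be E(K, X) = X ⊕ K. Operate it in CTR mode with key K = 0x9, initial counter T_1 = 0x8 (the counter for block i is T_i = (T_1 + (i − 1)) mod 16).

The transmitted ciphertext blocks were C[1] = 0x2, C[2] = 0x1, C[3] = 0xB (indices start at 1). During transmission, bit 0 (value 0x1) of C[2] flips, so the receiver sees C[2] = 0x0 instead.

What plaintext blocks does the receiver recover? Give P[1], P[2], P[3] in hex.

CTR decryption: S_i = E(K, T_i) where T_i is the counter for block i; P_i = C_i ⊕ S_i.
Only C[2] changed, to 0x0. In CTR, a change in C_i flips the same bit in P_i only; the keystream is unaffected. Decrypting the received ciphertext:
P[1]: T = 0x8, S = E(K, T) = 0x1; 0x2 ⊕ 0x1 = 0x3.
P[2]: T = 0x9, S = E(K, T) = 0x0; 0x0 ⊕ 0x0 = 0x0.
P[3]: T = 0xA, S = E(K, T) = 0x3; 0xB ⊕ 0x3 = 0x8.
Blocks that differ from the original plaintext: P[2].

P[1] = 0x3, P[2] = 0x0, P[3] = 0x8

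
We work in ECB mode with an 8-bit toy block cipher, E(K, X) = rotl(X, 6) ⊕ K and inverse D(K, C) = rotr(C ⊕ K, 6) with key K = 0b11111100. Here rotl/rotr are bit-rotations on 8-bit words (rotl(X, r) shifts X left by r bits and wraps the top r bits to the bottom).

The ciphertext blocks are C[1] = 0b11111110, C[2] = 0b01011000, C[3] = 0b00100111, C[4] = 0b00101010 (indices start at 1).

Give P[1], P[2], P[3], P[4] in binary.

ECB decryption: P_i = D(K, C_i).
P[1]: D(K, 0b11111110) = 0b00001000.
P[2]: D(K, 0b01011000) = 0b10010010.
P[3]: D(K, 0b00100111) = 0b01101111.
P[4]: D(K, 0b00101010) = 0b01011011.

P[1] = 0b00001000, P[2] = 0b10010010, P[3] = 0b01101111, P[4] = 0b01011011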